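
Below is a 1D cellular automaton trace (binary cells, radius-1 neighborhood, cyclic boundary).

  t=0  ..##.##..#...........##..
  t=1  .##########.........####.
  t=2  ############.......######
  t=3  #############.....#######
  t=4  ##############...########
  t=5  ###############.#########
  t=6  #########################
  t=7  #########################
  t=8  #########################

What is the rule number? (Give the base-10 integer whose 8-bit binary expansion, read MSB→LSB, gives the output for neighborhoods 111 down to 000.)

  nb ###: next=#  (t=1,i=2, bit7=1)
  nb ##.: next=#  (t=0,i=3, bit6=1)
  nb #.#: next=#  (t=0,i=4, bit5=1)
  nb #..: next=#  (t=0,i=7, bit4=1)
  nb .##: next=#  (t=0,i=2, bit3=1)
  nb .#.: next=#  (t=0,i=9, bit2=1)
  nb ..#: next=#  (t=0,i=1, bit1=1)
  nb ...: next=.  (t=0,i=0, bit0=0)
  bits 11111110 = 254

254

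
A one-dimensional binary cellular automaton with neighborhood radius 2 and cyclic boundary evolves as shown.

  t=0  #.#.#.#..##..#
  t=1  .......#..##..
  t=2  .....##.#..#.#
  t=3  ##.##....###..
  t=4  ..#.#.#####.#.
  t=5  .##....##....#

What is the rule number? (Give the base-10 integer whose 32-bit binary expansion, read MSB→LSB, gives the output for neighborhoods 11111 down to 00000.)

  nb #####: next=#  (t=4,i=8, bit31=1)
  nb ####.: next=.  (t=4,i=9, bit30=0)
  nb ###.#: next=.  (t=4,i=10, bit29=0)
  nb ###..: next=.  (t=3,i=11, bit28=0)
  nb ##.##: next=#  (t=3,i=2, bit27=1)
  nb ##.#.: next=.  (t=0,i=1, bit26=0)
  nb ##..#: next=#  (t=0,i=11, bit25=1)
  nb ##...: next=.  (t=1,i=12, bit24=0)
  nb #.###: next=.  (t=4,i=6, bit23=0)
  nb #.##.: next=.  (t=3,i=3, bit22=0)
  nb #.#.#: next=.  (t=0,i=2, bit21=0)
  nb #.#..: next=.  (t=0,i=6, bit20=0)
  nb #..##: next=.  (t=0,i=8, bit19=0)
  nb #..#.: next=#  (t=2,i=10, bit18=1)
  nb #...#: next=.  (t=4,i=0, bit17=0)
  nb #....: next=#  (t=1,i=13, bit16=1)
  nb .####: next=#  (t=4,i=7, bit15=1)
  nb .###.: next=#  (t=3,i=10, bit14=1)
  nb .##.#: next=.  (t=0,i=0, bit13=0)
  nb .##..: next=#  (t=0,i=10, bit12=1)
  nb .#.##: next=.  (t=4,i=5, bit11=0)
  nb .#.#.: next=.  (t=0,i=3, bit10=0)
  nb .#..#: next=#  (t=0,i=7, bit9=1)
  nb .#...: next=#  (t=2,i=0, bit8=1)
  nb ..###: next=#  (t=3,i=9, bit7=1)
  nb ..##.: next=.  (t=0,i=9, bit6=0)
  nb ..#.#: next=#  (t=2,i=11, bit5=1)
  nb ..#..: next=.  (t=1,i=7, bit4=0)
  nb ...##: next=#  (t=2,i=4, bit3=1)
  nb ...#.: next=#  (t=1,i=6, bit2=1)
  nb ....#: next=#  (t=1,i=5, bit1=1)
  nb .....: next=.  (t=1,i=0, bit0=0)
  bits 10001010000001011101001110101110 = 2315637678

2315637678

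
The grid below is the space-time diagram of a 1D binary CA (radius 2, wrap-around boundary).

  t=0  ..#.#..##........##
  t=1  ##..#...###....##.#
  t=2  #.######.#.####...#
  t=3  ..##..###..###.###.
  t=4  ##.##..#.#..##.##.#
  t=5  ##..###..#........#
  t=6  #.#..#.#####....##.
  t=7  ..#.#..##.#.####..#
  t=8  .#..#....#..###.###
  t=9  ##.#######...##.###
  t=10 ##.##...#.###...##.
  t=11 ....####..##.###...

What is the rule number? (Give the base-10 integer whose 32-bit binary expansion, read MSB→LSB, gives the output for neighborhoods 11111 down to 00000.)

  #####|.  b31=0 t=2,i=4
  ####.|#  b30=1 t=2,i=6
  ###.#|#  b29=1 t=2,i=7
  ###..|.  b28=0 t=1,i=1
  ##.##|.  b27=0 t=1,i=17
  ##.#.|#  b26=1 t=2,i=8
  ##..#|#  b25=1 t=0,i=0
  ##...|#  b24=1 t=0,i=9
  #.###|#  b23=1 t=1,i=18
  #.##.|.  b22=0 t=4,i=3
  #.#.#|.  b21=0 t=2,i=9
  #.#..|#  b20=1 t=0,i=4
  #..##|.  b19=0 t=0,i=6
  #..#.|#  b18=1 t=0,i=1
  #...#|#  b17=1 t=1,i=6
  #....|#  b16=1 t=0,i=10
  .####|#  b15=1 t=2,i=3
  .###.|#  b14=1 t=1,i=0
  .##.#|.  b13=0 t=1,i=16
  .##..|#  b12=1 t=0,i=8
  .#.##|.  b11=0 t=2,i=10
  .#.#.|.  b10=0 t=0,i=3
  .#..#|.  b9=0 t=0,i=5
  .#...|#  b8=1 t=1,i=5
  ..###|.  b7=0 t=1,i=8
  ..##.|.  b6=0 t=0,i=7
  ..#.#|.  b5=0 t=0,i=2
  ..#..|#  b4=1 t=1,i=4
  ...##|#  b3=1 t=0,i=16
  ...#.|#  b2=1 t=8,i=8
  ....#|#  b1=1 t=0,i=15
  .....|.  b0=0 t=0,i=11
  bits 01100111100101111101000100011110 = 1738002718

1738002718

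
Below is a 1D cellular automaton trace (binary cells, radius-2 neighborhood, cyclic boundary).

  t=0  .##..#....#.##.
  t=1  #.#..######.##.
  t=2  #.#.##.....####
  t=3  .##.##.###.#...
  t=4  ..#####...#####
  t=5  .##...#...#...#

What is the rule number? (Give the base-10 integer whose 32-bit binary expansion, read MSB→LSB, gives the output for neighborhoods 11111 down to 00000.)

  [31] ##### => .  t=1,i=7
  [30] ####. => .  t=1,i=9
  [29] ###.# => .  t=1,i=10
  [28] ###.. => #  t=4,i=6
  [27] ##.## => #  t=1,i=11
  [26] ##.#. => #  t=1,i=14
  [25] ##..# => .  t=0,i=3
  [24] ##... => .  t=2,i=6
  [23] #.### => .  t=3,i=7
  [22] #.##. => #  t=0,i=12
  [21] #.#.# => #  t=1,i=0
  [20] #.#.. => #  t=1,i=2
  [19] #..## => #  t=0,i=0
  [18] #..#. => .  t=0,i=4
  [17] #...# => .  t=4,i=8
  [16] #.... => #  t=0,i=7
  [15] .#### => .  t=1,i=6
  [14] .###. => .  t=3,i=8
  [13] .##.# => #  t=1,i=13
  [12] .##.. => #  t=0,i=2
  [11] .#.## => .  t=0,i=11
  [10] .#.#. => .  t=1,i=1
  [9] .#..# => .  t=1,i=3
  [8] .#... => #  t=0,i=6
  [7] ..### => #  t=1,i=5
  [6] ..##. => .  t=0,i=1
  [5] ..#.# => #  t=0,i=10
  [4] ..#.. => #  t=0,i=5
  [3] ...## => .  t=2,i=10
  [2] ...#. => #  t=0,i=9
  [1] ....# => #  t=0,i=8
  [0] ..... => #  t=2,i=8
  bits 00011100011110010011000110110111 = 477704631

477704631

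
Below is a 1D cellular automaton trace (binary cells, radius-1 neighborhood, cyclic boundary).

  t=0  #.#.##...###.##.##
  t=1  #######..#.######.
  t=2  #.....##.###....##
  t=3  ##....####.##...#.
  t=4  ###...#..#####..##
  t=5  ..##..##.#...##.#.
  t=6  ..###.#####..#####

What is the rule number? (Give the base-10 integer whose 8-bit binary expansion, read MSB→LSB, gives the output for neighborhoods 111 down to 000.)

  ### -> .   bit 7 = 0  t=0,i=10
  ##. -> #   bit 6 = 1  t=0,i=0
  #.# -> #   bit 5 = 1  t=0,i=1
  #.. -> #   bit 4 = 1  t=0,i=6
  .## -> #   bit 3 = 1  t=0,i=4
  .#. -> #   bit 2 = 1  t=0,i=2
  ..# -> .   bit 1 = 0  t=0,i=8
  ... -> .   bit 0 = 0  t=0,i=7
  bits 01111100 = 124

124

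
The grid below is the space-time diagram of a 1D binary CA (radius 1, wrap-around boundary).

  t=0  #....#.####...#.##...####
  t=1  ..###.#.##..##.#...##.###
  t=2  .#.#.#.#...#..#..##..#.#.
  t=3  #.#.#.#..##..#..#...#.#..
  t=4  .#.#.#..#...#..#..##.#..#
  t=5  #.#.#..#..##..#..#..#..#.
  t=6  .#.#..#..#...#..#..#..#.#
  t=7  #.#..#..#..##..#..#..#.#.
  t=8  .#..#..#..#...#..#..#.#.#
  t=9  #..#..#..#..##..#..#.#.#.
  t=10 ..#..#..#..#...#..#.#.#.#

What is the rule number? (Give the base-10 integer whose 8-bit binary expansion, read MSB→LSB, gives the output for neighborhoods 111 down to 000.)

163

  ###|#  b7=1 t=0,i=8
  ##.|.  b6=0 t=0,i=0
  #.#|#  b5=1 t=0,i=6
  #..|.  b4=0 t=0,i=1
  .##|.  b3=0 t=0,i=7
  .#.|.  b2=0 t=0,i=5
  ..#|#  b1=1 t=0,i=4
  ...|#  b0=1 t=0,i=2
  bits 10100011 = 163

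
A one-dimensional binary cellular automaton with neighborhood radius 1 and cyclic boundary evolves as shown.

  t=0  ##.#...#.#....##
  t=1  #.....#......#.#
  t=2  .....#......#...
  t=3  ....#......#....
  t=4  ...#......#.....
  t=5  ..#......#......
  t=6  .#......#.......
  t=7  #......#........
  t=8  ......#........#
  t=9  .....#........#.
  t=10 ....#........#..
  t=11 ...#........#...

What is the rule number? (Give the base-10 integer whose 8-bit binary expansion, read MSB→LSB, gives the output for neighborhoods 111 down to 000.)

  [7] ### => #  t=0,i=0
  [6] ##. => .  t=0,i=1
  [5] #.# => .  t=0,i=2
  [4] #.. => .  t=0,i=4
  [3] .## => .  t=0,i=14
  [2] .#. => .  t=0,i=3
  [1] ..# => #  t=0,i=6
  [0] ... => .  t=0,i=5
  bits 10000010 = 130

130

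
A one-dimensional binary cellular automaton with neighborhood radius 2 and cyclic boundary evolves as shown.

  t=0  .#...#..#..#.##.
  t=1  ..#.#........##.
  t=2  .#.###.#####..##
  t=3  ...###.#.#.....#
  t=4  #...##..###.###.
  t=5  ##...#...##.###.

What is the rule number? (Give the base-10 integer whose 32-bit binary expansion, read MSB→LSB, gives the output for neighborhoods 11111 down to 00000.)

2714793223

  nb #####: next=#  (t=2,i=9, bit31=1)
  nb ####.: next=.  (t=2,i=10, bit30=0)
  nb ###.#: next=#  (t=2,i=5, bit29=1)
  nb ###..: next=.  (t=2,i=11, bit28=0)
  nb ##.##: next=.  (t=2,i=6, bit27=0)
  nb ##.#.: next=.  (t=2,i=0, bit26=0)
  nb ##..#: next=.  (t=0,i=15, bit25=0)
  nb ##...: next=#  (t=1,i=15, bit24=1)
  nb #.###: next=#  (t=2,i=3, bit23=1)
  nb #.##.: next=#  (t=0,i=13, bit22=1)
  nb #.#.#: next=.  (t=2,i=1, bit21=0)
  nb #.#..: next=#  (t=1,i=4, bit20=1)
  nb #..##: next=.  (t=2,i=13, bit19=0)
  nb #..#.: next=.  (t=0,i=0, bit18=0)
  nb #...#: next=.  (t=0,i=3, bit17=0)
  nb #....: next=.  (t=1,i=6, bit16=0)
  nb .####: next=.  (t=2,i=8, bit15=0)
  nb .###.: next=#  (t=2,i=4, bit14=1)
  nb .##.#: next=#  (t=2,i=15, bit13=1)
  nb .##..: next=#  (t=0,i=14, bit12=1)
  nb .#.##: next=.  (t=0,i=12, bit11=0)
  nb .#.#.: next=#  (t=1,i=3, bit10=1)
  nb .#..#: next=.  (t=0,i=6, bit9=0)
  nb .#...: next=#  (t=0,i=2, bit8=1)
  nb ..###: next=.  (t=3,i=3, bit7=0)
  nb ..##.: next=.  (t=1,i=13, bit6=0)
  nb ..#.#: next=.  (t=0,i=11, bit5=0)
  nb ..#..: next=.  (t=0,i=1, bit4=0)
  nb ...##: next=.  (t=1,i=12, bit3=0)
  nb ...#.: next=#  (t=0,i=4, bit2=1)
  nb ....#: next=#  (t=1,i=11, bit1=1)
  nb .....: next=#  (t=1,i=7, bit0=1)
  bits 10100001110100000111010100000111 = 2714793223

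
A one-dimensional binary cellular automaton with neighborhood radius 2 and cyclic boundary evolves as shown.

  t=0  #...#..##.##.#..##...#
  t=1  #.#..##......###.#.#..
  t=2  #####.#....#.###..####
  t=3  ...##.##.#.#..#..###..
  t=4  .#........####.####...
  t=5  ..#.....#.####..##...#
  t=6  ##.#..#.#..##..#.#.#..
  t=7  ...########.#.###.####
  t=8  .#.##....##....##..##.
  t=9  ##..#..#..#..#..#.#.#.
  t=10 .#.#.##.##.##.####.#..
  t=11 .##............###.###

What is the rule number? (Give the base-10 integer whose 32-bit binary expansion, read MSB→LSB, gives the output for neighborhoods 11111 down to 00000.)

1612634018

  #####|.  b31=0 t=2,i=0
  ####.|#  b30=1 t=2,i=3
  ###.#|#  b29=1 t=1,i=15
  ###..|.  b28=0 t=2,i=15
  ##.##|.  b27=0 t=0,i=9
  ##.#.|.  b26=0 t=0,i=12
  ##..#|.  b25=0 t=2,i=16
  ##...|.  b24=0 t=0,i=1
  #.###|.  b23=0 t=2,i=13
  #.##.|.  b22=0 t=0,i=10
  #.#.#|.  b21=0 t=1,i=17
  #.#..|#  b20=1 t=0,i=13
  #..##|#  b19=1 t=0,i=6
  #..#.|#  b18=1 t=1,i=21
  #...#|#  b17=1 t=0,i=2
  #....|.  b16=0 t=1,i=8
  .####|#  b15=1 t=2,i=19
  .###.|#  b14=1 t=1,i=14
  .##.#|.  b13=0 t=0,i=8
  .##..|#  b12=1 t=0,i=0
  .#.##|.  b11=0 t=2,i=12
  .#.#.|#  b10=1 t=1,i=1
  .#..#|#  b9=1 t=0,i=5
  .#...|#  b8=1 t=2,i=7
  ..###|#  b7=1 t=1,i=13
  ..##.|.  b6=0 t=0,i=7
  ..#.#|#  b5=1 t=1,i=0
  ..#..|.  b4=0 t=0,i=4
  ...##|.  b3=0 t=0,i=20
  ...#.|.  b2=0 t=0,i=3
  ....#|#  b1=1 t=1,i=11
  .....|.  b0=0 t=1,i=9
  bits 01100000000111101101011110100010 = 1612634018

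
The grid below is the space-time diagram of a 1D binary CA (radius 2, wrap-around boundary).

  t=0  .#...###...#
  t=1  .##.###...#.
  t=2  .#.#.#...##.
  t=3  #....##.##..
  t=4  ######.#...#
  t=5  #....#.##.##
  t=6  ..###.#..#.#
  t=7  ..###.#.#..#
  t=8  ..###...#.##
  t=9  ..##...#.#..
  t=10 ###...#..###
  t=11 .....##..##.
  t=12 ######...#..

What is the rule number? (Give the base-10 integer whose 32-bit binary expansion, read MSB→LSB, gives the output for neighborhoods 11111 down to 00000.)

  ##### -> .   bit 31 = 0  t=4,i=1
  ####. -> .   bit 30 = 0  t=4,i=4
  ###.# -> #   bit 29 = 1  t=4,i=5
  ###.. -> .   bit 28 = 0  t=0,i=7
  ##.## -> #   bit 27 = 1  t=1,i=3
  ##.#. -> .   bit 26 = 0  t=4,i=6
  ##..# -> .   bit 25 = 0  t=2,i=11
  ##... -> .   bit 24 = 0  t=0,i=8
  #.### -> .   bit 23 = 0  t=1,i=4
  #.##. -> .   bit 22 = 0  t=3,i=8
  #.#.# -> .   bit 21 = 0  t=2,i=3
  #.#.. -> #   bit 20 = 1  t=0,i=1
  #..## -> .   bit 19 = 0  t=1,i=0
  #..#. -> #   bit 18 = 1  t=2,i=0
  #...# -> .   bit 17 = 0  t=0,i=3
  #.... -> #   bit 16 = 1  t=3,i=2
  .#### -> #   bit 15 = 1  t=4,i=0
  .###. -> #   bit 14 = 1  t=0,i=6
  .##.# -> .   bit 13 = 0  t=1,i=2
  .##.. -> .   bit 12 = 0  t=2,i=10
  .#.## -> #   bit 11 = 1  t=5,i=6
  .#.#. -> .   bit 10 = 0  t=0,i=0
  .#..# -> .   bit 9 = 0  t=1,i=11
  .#... -> #   bit 8 = 1  t=0,i=2
  ..### -> #   bit 7 = 1  t=0,i=5
  ..##. -> #   bit 6 = 1  t=1,i=1
  ..#.# -> .   bit 5 = 0  t=0,i=11
  ..#.. -> #   bit 4 = 1  t=1,i=10
  ...## -> #   bit 3 = 1  t=0,i=4
  ...#. -> #   bit 2 = 1  t=0,i=10
  ....# -> #   bit 1 = 1  t=3,i=3
  ..... -> #   bit 0 = 1  t=11,i=1
  bits 00101000000101011100100111011111 = 672516575

672516575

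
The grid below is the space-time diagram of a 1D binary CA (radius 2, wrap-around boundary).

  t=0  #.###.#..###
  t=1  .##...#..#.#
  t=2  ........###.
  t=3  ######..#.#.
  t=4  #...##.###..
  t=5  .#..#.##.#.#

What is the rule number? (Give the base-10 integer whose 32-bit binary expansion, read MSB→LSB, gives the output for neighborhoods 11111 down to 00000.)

  [31] ##### => .  t=3,i=2
  [30] ####. => #  t=0,i=11
  [29] ###.# => .  t=0,i=0
  [28] ###.. => #  t=2,i=10
  [27] ##.## => #  t=0,i=1
  [26] ##.#. => .  t=0,i=5
  [25] ##..# => .  t=3,i=6
  [24] ##... => .  t=1,i=3
  [23] #.### => #  t=0,i=2
  [22] #.##. => .  t=1,i=1
  [21] #.#.# => .  t=1,i=11
  [20] #.#.. => #  t=0,i=6
  [19] #..## => .  t=0,i=8
  [18] #..#. => #  t=1,i=8
  [17] #...# => .  t=1,i=4
  [16] #.... => #  t=2,i=0
  [15] .#### => .  t=0,i=10
  [14] .###. => .  t=0,i=3
  [13] .##.# => .  t=4,i=5
  [12] .##.. => .  t=1,i=2
  [11] .#.## => .  t=1,i=0
  [10] .#.#. => #  t=1,i=10
  [9] .#..# => .  t=0,i=7
  [8] .#... => #  t=4,i=1
  [7] ..### => #  t=0,i=9
  [6] ..##. => #  t=4,i=4
  [5] ..#.# => #  t=1,i=9
  [4] ..#.. => .  t=1,i=6
  [3] ...## => .  t=2,i=7
  [2] ...#. => .  t=1,i=5
  [1] ....# => .  t=2,i=6
  [0] ..... => #  t=2,i=1
  bits 01011000100101010000010111100001 = 1486161377

1486161377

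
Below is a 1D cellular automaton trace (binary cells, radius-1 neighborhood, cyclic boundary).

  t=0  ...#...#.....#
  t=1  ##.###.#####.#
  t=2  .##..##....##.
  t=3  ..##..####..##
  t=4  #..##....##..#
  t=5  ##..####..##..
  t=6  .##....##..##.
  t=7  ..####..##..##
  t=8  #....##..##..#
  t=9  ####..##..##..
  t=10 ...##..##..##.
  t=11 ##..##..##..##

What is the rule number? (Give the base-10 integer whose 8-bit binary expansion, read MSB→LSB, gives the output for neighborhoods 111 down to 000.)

117

  ###|.  b7=0 t=1,i=0
  ##.|#  b6=1 t=1,i=1
  #.#|#  b5=1 t=1,i=2
  #..|#  b4=1 t=0,i=0
  .##|.  b3=0 t=1,i=3
  .#.|#  b2=1 t=0,i=3
  ..#|.  b1=0 t=0,i=2
  ...|#  b0=1 t=0,i=1
  bits 01110101 = 117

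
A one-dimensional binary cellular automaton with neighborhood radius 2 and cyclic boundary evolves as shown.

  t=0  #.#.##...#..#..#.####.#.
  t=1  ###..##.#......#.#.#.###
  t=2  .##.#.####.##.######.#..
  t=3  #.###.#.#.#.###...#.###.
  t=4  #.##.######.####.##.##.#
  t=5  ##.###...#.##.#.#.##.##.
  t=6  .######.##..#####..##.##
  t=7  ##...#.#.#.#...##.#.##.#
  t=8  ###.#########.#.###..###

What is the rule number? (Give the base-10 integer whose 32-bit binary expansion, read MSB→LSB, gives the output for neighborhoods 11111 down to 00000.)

1572369709

  ##### -> .   bit 31 = 0  t=1,i=0
  ####. -> #   bit 30 = 1  t=0,i=19
  ###.# -> .   bit 29 = 0  t=0,i=20
  ###.. -> #   bit 28 = 1  t=1,i=2
  ##.## -> #   bit 27 = 1  t=2,i=10
  ##.#. -> #   bit 26 = 1  t=0,i=21
  ##..# -> .   bit 25 = 0  t=1,i=3
  ##... -> #   bit 24 = 1  t=0,i=6
  #.### -> #   bit 23 = 1  t=0,i=17
  #.##. -> .   bit 22 = 0  t=0,i=4
  #.#.# -> #   bit 21 = 1  t=0,i=0
  #.#.. -> #   bit 20 = 1  t=1,i=8
  #..## -> #   bit 19 = 1  t=1,i=4
  #..#. -> .   bit 18 = 0  t=0,i=11
  #...# -> .   bit 17 = 0  t=0,i=7
  #.... -> .   bit 16 = 0  t=1,i=10
  .#### -> .   bit 15 = 0  t=0,i=18
  .###. -> #   bit 14 = 1  t=3,i=3
  .##.# -> #   bit 13 = 1  t=1,i=6
  .##.. -> #   bit 12 = 1  t=0,i=5
  .#.## -> .   bit 11 = 0  t=0,i=3
  .#.#. -> #   bit 10 = 1  t=0,i=1
  .#..# -> .   bit 9 = 0  t=0,i=10
  .#... -> #   bit 8 = 1  t=1,i=9
  ..### -> .   bit 7 = 0  t=6,i=12
  ..##. -> .   bit 6 = 0  t=1,i=5
  ..#.# -> #   bit 5 = 1  t=0,i=15
  ..#.. -> .   bit 4 = 0  t=0,i=9
  ...## -> #   bit 3 = 1  t=2,i=0
  ...#. -> #   bit 2 = 1  t=0,i=8
  ....# -> .   bit 1 = 0  t=1,i=13
  ..... -> #   bit 0 = 1  t=1,i=11
  bits 01011101101110000111010100101101 = 1572369709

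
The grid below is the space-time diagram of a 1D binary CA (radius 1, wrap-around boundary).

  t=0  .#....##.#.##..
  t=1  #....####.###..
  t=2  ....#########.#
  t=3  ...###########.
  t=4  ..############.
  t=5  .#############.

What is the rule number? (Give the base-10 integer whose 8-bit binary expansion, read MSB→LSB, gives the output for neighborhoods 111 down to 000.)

234

  ###|#  b7=1 t=1,i=6
  ##.|#  b6=1 t=0,i=7
  #.#|#  b5=1 t=0,i=8
  #..|.  b4=0 t=0,i=2
  .##|#  b3=1 t=0,i=6
  .#.|.  b2=0 t=0,i=1
  ..#|#  b1=1 t=0,i=0
  ...|.  b0=0 t=0,i=3
  bits 11101010 = 234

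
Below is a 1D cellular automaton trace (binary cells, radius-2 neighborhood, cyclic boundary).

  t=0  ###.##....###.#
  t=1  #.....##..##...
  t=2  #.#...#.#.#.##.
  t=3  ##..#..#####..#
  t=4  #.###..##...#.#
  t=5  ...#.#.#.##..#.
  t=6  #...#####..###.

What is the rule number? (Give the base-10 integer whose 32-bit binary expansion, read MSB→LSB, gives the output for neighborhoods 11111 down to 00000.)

  [31] ##### => .  t=3,i=9
  [30] ####. => .  t=0,i=1
  [29] ###.# => .  t=0,i=2
  [28] ###.. => .  t=3,i=1
  [27] ##.## => .  t=0,i=3
  [26] ##.#. => #  t=2,i=14
  [25] ##..# => #  t=1,i=8
  [24] ##... => #  t=0,i=6
  [23] #.### => .  t=0,i=14
  [22] #.##. => .  t=0,i=4
  [21] #.#.# => #  t=2,i=0
  [20] #.#.. => .  t=2,i=2
  [19] #..## => .  t=1,i=9
  [18] #..#. => #  t=3,i=3
  [17] #...# => #  t=1,i=13
  [16] #.... => #  t=0,i=7
  [15] .#### => #  t=0,i=0
  [14] .###. => #  t=0,i=11
  [13] .##.# => .  t=2,i=13
  [12] .##.. => .  t=0,i=5
  [11] .#.## => #  t=2,i=11
  [10] .#.#. => #  t=2,i=1
  [9] .#..# => .  t=3,i=5
  [8] .#... => .  t=1,i=1
  [7] ..### => #  t=0,i=10
  [6] ..##. => #  t=1,i=6
  [5] ..#.# => .  t=2,i=6
  [4] ..#.. => #  t=1,i=0
  [3] ...## => .  t=0,i=9
  [2] ...#. => .  t=1,i=14
  [1] ....# => .  t=0,i=8
  [0] ..... => .  t=1,i=3
  bits 00000111001001111100110011010000 = 120048848

120048848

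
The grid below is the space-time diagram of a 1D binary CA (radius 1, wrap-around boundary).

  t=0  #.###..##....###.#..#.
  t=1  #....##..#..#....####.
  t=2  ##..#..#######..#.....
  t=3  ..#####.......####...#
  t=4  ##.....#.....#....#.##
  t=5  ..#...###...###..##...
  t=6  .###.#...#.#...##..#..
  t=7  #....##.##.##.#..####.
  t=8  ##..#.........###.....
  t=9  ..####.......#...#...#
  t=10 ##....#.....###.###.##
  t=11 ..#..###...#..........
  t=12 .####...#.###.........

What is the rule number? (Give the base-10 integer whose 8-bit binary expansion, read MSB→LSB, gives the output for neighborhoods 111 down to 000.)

22

  ### -> .   bit 7 = 0  t=0,i=3
  ##. -> .   bit 6 = 0  t=0,i=4
  #.# -> .   bit 5 = 0  t=0,i=1
  #.. -> #   bit 4 = 1  t=0,i=5
  .## -> .   bit 3 = 0  t=0,i=2
  .#. -> #   bit 2 = 1  t=0,i=0
  ..# -> #   bit 1 = 1  t=0,i=6
  ... -> .   bit 0 = 0  t=0,i=10
  bits 00010110 = 22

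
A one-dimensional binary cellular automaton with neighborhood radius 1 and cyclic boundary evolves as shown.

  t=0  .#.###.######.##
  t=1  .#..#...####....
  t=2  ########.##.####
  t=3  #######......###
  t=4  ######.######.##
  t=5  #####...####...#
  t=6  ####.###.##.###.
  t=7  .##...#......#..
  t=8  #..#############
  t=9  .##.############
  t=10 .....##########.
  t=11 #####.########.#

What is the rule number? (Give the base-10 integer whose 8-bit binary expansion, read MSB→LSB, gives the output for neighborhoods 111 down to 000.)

151

  ###|#  b7=1 t=0,i=4
  ##.|.  b6=0 t=0,i=5
  #.#|.  b5=0 t=0,i=0
  #..|#  b4=1 t=1,i=2
  .##|.  b3=0 t=0,i=3
  .#.|#  b2=1 t=0,i=1
  ..#|#  b1=1 t=1,i=0
  ...|#  b0=1 t=1,i=6
  bits 10010111 = 151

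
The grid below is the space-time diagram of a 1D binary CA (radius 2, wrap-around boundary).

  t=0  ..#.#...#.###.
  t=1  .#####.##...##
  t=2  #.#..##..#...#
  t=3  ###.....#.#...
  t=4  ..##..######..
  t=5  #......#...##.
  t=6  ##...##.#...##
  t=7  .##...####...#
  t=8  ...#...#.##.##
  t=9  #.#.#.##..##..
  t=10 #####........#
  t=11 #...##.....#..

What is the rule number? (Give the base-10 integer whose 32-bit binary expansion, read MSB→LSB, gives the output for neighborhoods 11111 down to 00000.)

1026860326

  #####|.  b31=0 t=1,i=3
  ####.|.  b30=0 t=1,i=4
  ###.#|#  b29=1 t=1,i=5
  ###..|#  b28=1 t=0,i=12
  ##.##|#  b27=1 t=1,i=0
  ##.#.|#  b26=1 t=2,i=1
  ##..#|.  b25=0 t=2,i=7
  ##...|#  b24=1 t=0,i=13
  #.###|.  b23=0 t=0,i=10
  #.##.|.  b22=0 t=1,i=7
  #.#.#|#  b21=1 t=9,i=2
  #.#..|#  b20=1 t=0,i=4
  #..##|.  b19=0 t=2,i=4
  #..#.|#  b18=1 t=2,i=8
  #...#|.  b17=0 t=0,i=0
  #....|.  b16=0 t=3,i=4
  .####|#  b15=1 t=1,i=2
  .###.|.  b14=0 t=0,i=11
  .##.#|#  b13=1 t=1,i=13
  .##..|.  b12=0 t=1,i=8
  .#.##|.  b11=0 t=0,i=9
  .#.#.|#  b10=1 t=0,i=3
  .#..#|.  b9=0 t=2,i=3
  .#...|#  b8=1 t=0,i=5
  ..###|.  b7=0 t=3,i=0
  ..##.|.  b6=0 t=1,i=12
  ..#.#|#  b5=1 t=0,i=2
  ..#..|.  b4=0 t=2,i=9
  ...##|.  b3=0 t=1,i=11
  ...#.|#  b2=1 t=0,i=1
  ....#|#  b1=1 t=3,i=6
  .....|.  b0=0 t=3,i=5
  bits 00111101001101001010010100100110 = 1026860326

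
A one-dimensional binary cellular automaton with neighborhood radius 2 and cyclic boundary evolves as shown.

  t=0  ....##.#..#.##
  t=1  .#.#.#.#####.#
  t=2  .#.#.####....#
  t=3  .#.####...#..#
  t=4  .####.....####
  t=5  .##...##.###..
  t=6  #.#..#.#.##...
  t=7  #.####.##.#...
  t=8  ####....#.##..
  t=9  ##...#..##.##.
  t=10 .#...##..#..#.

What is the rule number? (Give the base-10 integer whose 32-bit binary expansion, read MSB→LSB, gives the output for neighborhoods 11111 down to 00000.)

45480889

  nb #####: next=.  (t=1,i=9, bit31=0)
  nb ####.: next=.  (t=1,i=10, bit30=0)
  nb ###.#: next=.  (t=1,i=11, bit29=0)
  nb ###..: next=.  (t=2,i=8, bit28=0)
  nb ##.##: next=.  (t=4,i=0, bit27=0)
  nb ##.#.: next=.  (t=0,i=6, bit26=0)
  nb ##..#: next=#  (t=8,i=12, bit25=1)
  nb ##...: next=.  (t=0,i=0, bit24=0)
  nb #.###: next=#  (t=1,i=7, bit23=1)
  nb #.##.: next=.  (t=0,i=12, bit22=0)
  nb #.#.#: next=#  (t=1,i=1, bit21=1)
  nb #.#..: next=#  (t=0,i=7, bit20=1)
  nb #..##: next=.  (t=8,i=13, bit19=0)
  nb #..#.: next=#  (t=0,i=9, bit18=1)
  nb #...#: next=.  (t=3,i=8, bit17=0)
  nb #....: next=#  (t=0,i=1, bit16=1)
  nb .####: next=#  (t=1,i=8, bit15=1)
  nb .###.: next=#  (t=5,i=10, bit14=1)
  nb .##.#: next=#  (t=0,i=5, bit13=1)
  nb .##..: next=#  (t=0,i=13, bit12=1)
  nb .#.##: next=#  (t=0,i=11, bit11=1)
  nb .#.#.: next=.  (t=1,i=0, bit10=0)
  nb .#..#: next=#  (t=0,i=8, bit9=1)
  nb .#...: next=#  (t=7,i=11, bit8=1)
  nb ..###: next=#  (t=4,i=10, bit7=1)
  nb ..##.: next=.  (t=0,i=4, bit6=0)
  nb ..#.#: next=#  (t=0,i=10, bit5=1)
  nb ..#..: next=#  (t=3,i=10, bit4=1)
  nb ...##: next=#  (t=0,i=3, bit3=1)
  nb ...#.: next=.  (t=2,i=12, bit2=0)
  nb ....#: next=.  (t=0,i=2, bit1=0)
  nb .....: next=#  (t=4,i=7, bit0=1)
  bits 00000010101101011111101110111001 = 45480889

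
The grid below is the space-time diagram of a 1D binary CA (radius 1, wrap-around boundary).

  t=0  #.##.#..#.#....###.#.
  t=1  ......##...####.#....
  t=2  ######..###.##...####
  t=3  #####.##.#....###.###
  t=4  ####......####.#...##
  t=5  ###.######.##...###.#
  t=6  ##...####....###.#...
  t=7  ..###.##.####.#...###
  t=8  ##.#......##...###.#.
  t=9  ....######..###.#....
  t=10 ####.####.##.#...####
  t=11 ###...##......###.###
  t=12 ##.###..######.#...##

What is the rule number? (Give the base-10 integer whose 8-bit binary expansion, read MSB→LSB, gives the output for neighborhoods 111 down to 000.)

147

  [7] ### => #  t=0,i=16
  [6] ##. => .  t=0,i=3
  [5] #.# => .  t=0,i=1
  [4] #.. => #  t=0,i=6
  [3] .## => .  t=0,i=2
  [2] .#. => .  t=0,i=0
  [1] ..# => #  t=0,i=7
  [0] ... => #  t=0,i=12
  bits 10010011 = 147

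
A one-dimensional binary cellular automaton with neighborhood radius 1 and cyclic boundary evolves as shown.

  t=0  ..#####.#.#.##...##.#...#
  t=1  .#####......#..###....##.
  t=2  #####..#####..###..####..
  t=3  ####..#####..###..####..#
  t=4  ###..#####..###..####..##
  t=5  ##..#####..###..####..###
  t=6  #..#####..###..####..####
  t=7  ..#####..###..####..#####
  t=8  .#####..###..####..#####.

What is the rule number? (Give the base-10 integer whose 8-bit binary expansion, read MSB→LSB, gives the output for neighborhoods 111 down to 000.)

  nb ###: next=#  (t=0,i=3, bit7=1)
  nb ##.: next=.  (t=0,i=6, bit6=0)
  nb #.#: next=.  (t=0,i=7, bit5=0)
  nb #..: next=.  (t=0,i=0, bit4=0)
  nb .##: next=#  (t=0,i=2, bit3=1)
  nb .#.: next=.  (t=0,i=8, bit2=0)
  nb ..#: next=#  (t=0,i=1, bit1=1)
  nb ...: next=#  (t=0,i=15, bit0=1)
  bits 10001011 = 139

139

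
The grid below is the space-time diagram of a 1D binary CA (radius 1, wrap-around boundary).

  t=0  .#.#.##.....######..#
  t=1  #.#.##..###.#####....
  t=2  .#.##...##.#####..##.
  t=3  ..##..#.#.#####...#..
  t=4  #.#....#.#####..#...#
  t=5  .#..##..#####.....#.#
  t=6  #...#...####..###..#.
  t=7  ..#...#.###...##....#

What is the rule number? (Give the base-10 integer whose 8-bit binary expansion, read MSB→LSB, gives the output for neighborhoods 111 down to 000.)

169

  nb ###: next=#  (t=0,i=13, bit7=1)
  nb ##.: next=.  (t=0,i=6, bit6=0)
  nb #.#: next=#  (t=0,i=0, bit5=1)
  nb #..: next=.  (t=0,i=7, bit4=0)
  nb .##: next=#  (t=0,i=5, bit3=1)
  nb .#.: next=.  (t=0,i=1, bit2=0)
  nb ..#: next=.  (t=0,i=11, bit1=0)
  nb ...: next=#  (t=0,i=8, bit0=1)
  bits 10101001 = 169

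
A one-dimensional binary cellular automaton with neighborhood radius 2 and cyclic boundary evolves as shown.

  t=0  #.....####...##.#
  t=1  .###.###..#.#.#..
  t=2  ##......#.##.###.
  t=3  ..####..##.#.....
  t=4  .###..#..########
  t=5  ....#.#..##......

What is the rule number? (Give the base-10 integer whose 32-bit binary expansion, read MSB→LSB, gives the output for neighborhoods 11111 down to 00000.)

  ##### -> .   bit 31 = 0  t=4,i=11
  ####. -> .   bit 30 = 0  t=0,i=8
  ###.# -> .   bit 29 = 0  t=1,i=3
  ###.. -> .   bit 28 = 0  t=0,i=9
  ##.## -> .   bit 27 = 0  t=0,i=15
  ##.#. -> #   bit 26 = 1  t=3,i=10
  ##..# -> #   bit 25 = 1  t=1,i=8
  ##... -> #   bit 24 = 1  t=0,i=1
  #.### -> .   bit 23 = 0  t=1,i=5
  #.##. -> .   bit 22 = 0  t=0,i=16
  #.#.# -> .   bit 21 = 0  t=1,i=12
  #.#.. -> #   bit 20 = 1  t=1,i=14
  #..## -> .   bit 19 = 0  t=3,i=7
  #..#. -> .   bit 18 = 0  t=1,i=9
  #...# -> .   bit 17 = 0  t=0,i=11
  #.... -> #   bit 16 = 1  t=0,i=2
  .#### -> #   bit 15 = 1  t=0,i=7
  .###. -> .   bit 14 = 0  t=1,i=2
  .##.# -> #   bit 13 = 1  t=0,i=14
  .##.. -> .   bit 12 = 0  t=0,i=0
  .#.## -> #   bit 11 = 1  t=2,i=9
  .#.#. -> #   bit 10 = 1  t=1,i=11
  .#..# -> .   bit 9 = 0  t=4,i=7
  .#... -> #   bit 8 = 1  t=1,i=15
  ..### -> #   bit 7 = 1  t=0,i=6
  ..##. -> .   bit 6 = 0  t=0,i=13
  ..#.# -> #   bit 5 = 1  t=1,i=10
  ..#.. -> #   bit 4 = 1  t=4,i=6
  ...## -> #   bit 3 = 1  t=0,i=5
  ...#. -> .   bit 2 = 0  t=2,i=7
  ....# -> .   bit 1 = 0  t=0,i=4
  ..... -> #   bit 0 = 1  t=0,i=3
  bits 00000111000100011010110110111001 = 118599097

118599097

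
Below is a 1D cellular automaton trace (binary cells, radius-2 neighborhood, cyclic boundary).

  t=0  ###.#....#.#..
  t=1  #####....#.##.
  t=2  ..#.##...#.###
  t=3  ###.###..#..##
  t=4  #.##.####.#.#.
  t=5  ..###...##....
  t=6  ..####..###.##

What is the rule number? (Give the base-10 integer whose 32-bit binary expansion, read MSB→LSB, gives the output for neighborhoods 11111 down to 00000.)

  ##### -> #   bit 31 = 1  t=1,i=2
  ####. -> .   bit 30 = 0  t=1,i=3
  ###.# -> #   bit 29 = 1  t=0,i=2
  ###.. -> #   bit 28 = 1  t=1,i=4
  ##.## -> #   bit 27 = 1  t=1,i=13
  ##.#. -> #   bit 26 = 1  t=0,i=3
  ##..# -> #   bit 25 = 1  t=2,i=0
  ##... -> #   bit 24 = 1  t=1,i=5
  #.### -> .   bit 23 = 0  t=1,i=0
  #.##. -> #   bit 22 = 1  t=1,i=11
  #.#.# -> .   bit 21 = 0  t=4,i=0
  #.#.. -> #   bit 20 = 1  t=0,i=4
  #..## -> .   bit 19 = 0  t=0,i=13
  #..#. -> #   bit 18 = 1  t=2,i=1
  #...# -> .   bit 17 = 0  t=2,i=7
  #.... -> .   bit 16 = 0  t=0,i=6
  .#### -> .   bit 15 = 0  t=1,i=1
  .###. -> #   bit 14 = 1  t=0,i=1
  .##.# -> #   bit 13 = 1  t=1,i=12
  .##.. -> #   bit 12 = 1  t=2,i=5
  .#.## -> .   bit 11 = 0  t=1,i=10
  .#.#. -> .   bit 10 = 0  t=0,i=10
  .#..# -> #   bit 9 = 1  t=0,i=12
  .#... -> .   bit 8 = 0  t=0,i=5
  ..### -> #   bit 7 = 1  t=0,i=0
  ..##. -> #   bit 6 = 1  t=5,i=8
  ..#.# -> #   bit 5 = 1  t=0,i=9
  ..#.. -> .   bit 4 = 0  t=3,i=9
  ...## -> .   bit 3 = 0  t=5,i=1
  ...#. -> .   bit 2 = 0  t=0,i=8
  ....# -> .   bit 1 = 0  t=0,i=7
  ..... -> #   bit 0 = 1  t=5,i=12
  bits 10111111010101000111001011100001 = 3209982689

3209982689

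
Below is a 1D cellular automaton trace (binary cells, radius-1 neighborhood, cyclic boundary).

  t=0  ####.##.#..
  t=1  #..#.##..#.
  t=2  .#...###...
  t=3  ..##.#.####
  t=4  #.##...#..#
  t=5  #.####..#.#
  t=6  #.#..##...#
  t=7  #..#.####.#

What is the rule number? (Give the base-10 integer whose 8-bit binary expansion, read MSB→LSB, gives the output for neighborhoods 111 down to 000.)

  ### -> .   bit 7 = 0  t=0,i=1
  ##. -> #   bit 6 = 1  t=0,i=3
  #.# -> .   bit 5 = 0  t=0,i=4
  #.. -> #   bit 4 = 1  t=0,i=9
  .## -> #   bit 3 = 1  t=0,i=0
  .#. -> .   bit 2 = 0  t=0,i=8
  ..# -> .   bit 1 = 0  t=0,i=10
  ... -> #   bit 0 = 1  t=2,i=3
  bits 01011001 = 89

89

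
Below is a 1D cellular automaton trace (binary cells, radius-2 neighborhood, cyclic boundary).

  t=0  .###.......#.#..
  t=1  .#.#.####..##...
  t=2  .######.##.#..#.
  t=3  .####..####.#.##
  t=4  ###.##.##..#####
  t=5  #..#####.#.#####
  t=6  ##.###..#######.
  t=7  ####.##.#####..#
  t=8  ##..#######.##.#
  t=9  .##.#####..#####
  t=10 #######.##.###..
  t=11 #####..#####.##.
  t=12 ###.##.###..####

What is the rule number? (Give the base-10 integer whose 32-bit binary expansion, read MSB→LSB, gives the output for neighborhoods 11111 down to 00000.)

2665590513

  nb #####: next=#  (t=2,i=3, bit31=1)
  nb ####.: next=.  (t=1,i=7, bit30=0)
  nb ###.#: next=.  (t=2,i=6, bit29=0)
  nb ###..: next=#  (t=0,i=3, bit28=1)
  nb ##.##: next=#  (t=2,i=7, bit27=1)
  nb ##.#.: next=#  (t=2,i=10, bit26=1)
  nb ##..#: next=#  (t=1,i=9, bit25=1)
  nb ##...: next=.  (t=0,i=4, bit24=0)
  nb #.###: next=#  (t=1,i=5, bit23=1)
  nb #.##.: next=#  (t=2,i=8, bit22=1)
  nb #.#.#: next=#  (t=1,i=3, bit21=1)
  nb #.#..: next=.  (t=0,i=13, bit20=0)
  nb #..##: next=.  (t=1,i=10, bit19=0)
  nb #..#.: next=.  (t=2,i=13, bit18=0)
  nb #...#: next=.  (t=0,i=15, bit17=0)
  nb #....: next=#  (t=0,i=5, bit16=1)
  nb .####: next=#  (t=1,i=6, bit15=1)
  nb .###.: next=.  (t=0,i=2, bit14=0)
  nb .##.#: next=#  (t=2,i=9, bit13=1)
  nb .##..: next=.  (t=1,i=12, bit12=0)
  nb .#.##: next=#  (t=1,i=4, bit11=1)
  nb .#.#.: next=#  (t=0,i=12, bit10=1)
  nb .#..#: next=#  (t=2,i=12, bit9=1)
  nb .#...: next=.  (t=0,i=14, bit8=0)
  nb ..###: next=#  (t=0,i=1, bit7=1)
  nb ..##.: next=#  (t=1,i=11, bit6=1)
  nb ..#.#: next=#  (t=0,i=11, bit5=1)
  nb ..#..: next=#  (t=2,i=14, bit4=1)
  nb ...##: next=.  (t=0,i=0, bit3=0)
  nb ...#.: next=.  (t=0,i=10, bit2=0)
  nb ....#: next=.  (t=0,i=9, bit1=0)
  nb .....: next=#  (t=0,i=6, bit0=1)
  bits 10011110111000011010111011110001 = 2665590513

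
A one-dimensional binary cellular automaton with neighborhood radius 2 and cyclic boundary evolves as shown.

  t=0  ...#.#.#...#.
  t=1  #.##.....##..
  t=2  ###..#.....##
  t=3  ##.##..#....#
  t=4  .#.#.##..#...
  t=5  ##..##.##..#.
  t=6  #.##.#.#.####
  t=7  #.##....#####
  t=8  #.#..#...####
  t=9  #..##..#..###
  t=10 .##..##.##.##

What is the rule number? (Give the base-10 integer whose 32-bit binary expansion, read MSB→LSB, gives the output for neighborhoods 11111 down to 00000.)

3805260324

  [31] ##### => #  t=2,i=0
  [30] ####. => #  t=2,i=1
  [29] ###.# => #  t=3,i=1
  [28] ###.. => .  t=2,i=2
  [27] ##.## => .  t=3,i=2
  [26] ##.#. => .  t=6,i=4
  [25] ##..# => #  t=1,i=11
  [24] ##... => .  t=1,i=4
  [23] #.### => #  t=6,i=9
  [22] #.##. => #  t=1,i=2
  [21] #.#.# => .  t=0,i=5
  [20] #.#.. => .  t=0,i=7
  [19] #..## => #  t=5,i=3
  [18] #..#. => #  t=1,i=12
  [17] #...# => #  t=0,i=9
  [16] #.... => #  t=0,i=0
  [15] .#### => #  t=2,i=12
  [14] .###. => .  t=3,i=0
  [13] .##.# => #  t=5,i=5
  [12] .##.. => .  t=1,i=3
  [11] .#.## => #  t=1,i=1
  [10] .#.#. => .  t=0,i=4
  [9] .#..# => #  t=8,i=3
  [8] .#... => .  t=0,i=8
  [7] ..### => .  t=2,i=11
  [6] ..##. => .  t=1,i=9
  [5] ..#.# => #  t=0,i=3
  [4] ..#.. => .  t=0,i=11
  [3] ...## => .  t=1,i=8
  [2] ...#. => #  t=0,i=2
  [1] ....# => .  t=0,i=1
  [0] ..... => .  t=1,i=6
  bits 11100010110011111010101000100100 = 3805260324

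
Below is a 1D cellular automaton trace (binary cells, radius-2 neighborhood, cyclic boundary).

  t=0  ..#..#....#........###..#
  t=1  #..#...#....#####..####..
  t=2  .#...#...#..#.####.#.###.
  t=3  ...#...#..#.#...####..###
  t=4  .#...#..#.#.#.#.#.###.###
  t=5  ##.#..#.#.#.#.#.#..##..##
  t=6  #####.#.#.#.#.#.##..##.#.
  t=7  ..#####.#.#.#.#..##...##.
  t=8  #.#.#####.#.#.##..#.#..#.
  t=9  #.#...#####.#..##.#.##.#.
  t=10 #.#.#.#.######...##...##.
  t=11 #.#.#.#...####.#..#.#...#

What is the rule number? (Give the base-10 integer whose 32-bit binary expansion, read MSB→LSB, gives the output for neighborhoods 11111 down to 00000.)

  [31] ##### => #  t=1,i=14
  [30] ####. => #  t=1,i=15
  [29] ###.# => #  t=2,i=17
  [28] ###.. => #  t=0,i=21
  [27] ##.## => .  t=4,i=21
  [26] ##.#. => #  t=2,i=18
  [25] ##..# => #  t=0,i=22
  [24] ##... => .  t=3,i=0
  [23] #.### => .  t=2,i=14
  [22] #.##. => .  t=6,i=16
  [21] #.#.# => #  t=2,i=19
  [20] #.#.. => #  t=3,i=12
  [19] #..## => .  t=1,i=18
  [18] #..#. => .  t=0,i=1
  [17] #...# => #  t=1,i=5
  [16] #.... => #  t=0,i=7
  [15] .#### => .  t=1,i=13
  [14] .###. => #  t=0,i=20
  [13] .##.# => .  t=6,i=21
  [12] .##.. => #  t=5,i=20
  [11] .#.## => .  t=2,i=13
  [10] .#.#. => .  t=3,i=11
  [9] .#..# => #  t=0,i=0
  [8] .#... => .  t=0,i=6
  [7] ..### => #  t=0,i=19
  [6] ..##. => .  t=5,i=19
  [5] ..#.# => #  t=2,i=12
  [4] ..#.. => .  t=0,i=2
  [3] ...## => .  t=0,i=18
  [2] ...#. => .  t=0,i=9
  [1] ....# => .  t=0,i=8
  [0] ..... => #  t=0,i=13
  bits 11110110001100110101001010100001 = 4130558625

4130558625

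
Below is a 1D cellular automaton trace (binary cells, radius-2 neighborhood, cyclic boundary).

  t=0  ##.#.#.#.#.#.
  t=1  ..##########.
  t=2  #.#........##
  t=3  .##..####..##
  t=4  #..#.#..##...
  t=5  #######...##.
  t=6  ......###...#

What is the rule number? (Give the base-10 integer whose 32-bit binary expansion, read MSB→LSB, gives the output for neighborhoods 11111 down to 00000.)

  #####|.  b31=0 t=1,i=4
  ####.|.  b30=0 t=1,i=10
  ###.#|.  b29=0 t=2,i=0
  ###..|#  b28=1 t=1,i=11
  ##.##|#  b27=1 t=3,i=0
  ##.#.|#  b26=1 t=0,i=2
  ##..#|#  b25=1 t=3,i=3
  ##...|#  b24=1 t=1,i=12
  #.###|.  b23=0 t=5,i=0
  #.##.|.  b22=0 t=0,i=0
  #.#.#|#  b21=1 t=0,i=3
  #.#..|#  b20=1 t=2,i=2
  #..##|.  b19=0 t=3,i=4
  #..#.|#  b18=1 t=4,i=2
  #...#|#  b17=1 t=1,i=0
  #....|.  b16=0 t=2,i=4
  .####|.  b15=0 t=1,i=3
  .###.|#  b14=1 t=2,i=12
  .##.#|.  b13=0 t=0,i=1
  .##..|.  b12=0 t=3,i=2
  .#.##|.  b11=0 t=0,i=12
  .#.#.|#  b10=1 t=0,i=4
  .#..#|#  b9=1 t=4,i=1
  .#...|.  b8=0 t=2,i=3
  ..###|#  b7=1 t=1,i=2
  ..##.|.  b6=0 t=3,i=11
  ..#.#|#  b5=1 t=4,i=3
  ..#..|#  b4=1 t=4,i=0
  ...##|.  b3=0 t=1,i=1
  ...#.|.  b2=0 t=4,i=12
  ....#|.  b1=0 t=2,i=9
  .....|#  b0=1 t=2,i=5
  bits 00011111001101100100011010110001 = 523650737

523650737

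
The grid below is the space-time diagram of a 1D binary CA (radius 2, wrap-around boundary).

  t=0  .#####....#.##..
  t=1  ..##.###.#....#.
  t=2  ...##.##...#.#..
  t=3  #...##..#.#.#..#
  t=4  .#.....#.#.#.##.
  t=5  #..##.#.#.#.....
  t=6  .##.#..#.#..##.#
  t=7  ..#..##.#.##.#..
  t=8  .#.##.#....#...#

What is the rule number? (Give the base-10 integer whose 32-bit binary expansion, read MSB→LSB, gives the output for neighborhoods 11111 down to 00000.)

  ##### -> #   bit 31 = 1  t=0,i=3
  ####. -> .   bit 30 = 0  t=0,i=4
  ###.# -> #   bit 29 = 1  t=1,i=7
  ###.. -> #   bit 28 = 1  t=0,i=5
  ##.## -> #   bit 27 = 1  t=1,i=4
  ##.#. -> .   bit 26 = 0  t=1,i=8
  ##..# -> .   bit 25 = 0  t=3,i=6
  ##... -> #   bit 24 = 1  t=0,i=6
  #.### -> .   bit 23 = 0  t=1,i=5
  #.##. -> .   bit 22 = 0  t=0,i=12
  #.#.# -> .   bit 21 = 0  t=3,i=10
  #.#.. -> .   bit 20 = 0  t=1,i=9
  #..## -> #   bit 19 = 1  t=3,i=14
  #..#. -> #   bit 18 = 1  t=3,i=7
  #...# -> .   bit 17 = 0  t=0,i=15
  #.... -> #   bit 16 = 1  t=0,i=7
  .#### -> #   bit 15 = 1  t=0,i=2
  .###. -> #   bit 14 = 1  t=1,i=6
  .##.# -> #   bit 13 = 1  t=1,i=3
  .##.. -> .   bit 12 = 0  t=0,i=13
  .#.## -> .   bit 11 = 0  t=0,i=11
  .#.#. -> #   bit 10 = 1  t=2,i=12
  .#..# -> #   bit 9 = 1  t=3,i=13
  .#... -> .   bit 8 = 0  t=1,i=10
  ..### -> .   bit 7 = 0  t=0,i=1
  ..##. -> .   bit 6 = 0  t=1,i=2
  ..#.# -> .   bit 5 = 0  t=0,i=10
  ..#.. -> .   bit 4 = 0  t=1,i=14
  ...## -> .   bit 3 = 0  t=0,i=0
  ...#. -> #   bit 2 = 1  t=0,i=9
  ....# -> .   bit 1 = 0  t=0,i=8
  ..... -> #   bit 0 = 1  t=2,i=0
  bits 10111001000011011110011000000101 = 3104695813

3104695813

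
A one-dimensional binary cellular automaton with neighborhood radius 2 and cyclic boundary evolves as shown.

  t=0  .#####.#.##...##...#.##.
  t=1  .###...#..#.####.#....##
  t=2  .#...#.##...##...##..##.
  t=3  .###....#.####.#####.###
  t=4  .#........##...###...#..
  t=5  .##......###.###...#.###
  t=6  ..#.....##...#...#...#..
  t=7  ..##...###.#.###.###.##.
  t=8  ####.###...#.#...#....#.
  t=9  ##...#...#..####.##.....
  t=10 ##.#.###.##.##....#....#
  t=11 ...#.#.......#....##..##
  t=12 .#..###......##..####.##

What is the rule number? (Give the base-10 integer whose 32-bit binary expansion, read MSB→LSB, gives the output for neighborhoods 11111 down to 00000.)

2192742360

  [31] ##### => #  t=0,i=3
  [30] ####. => .  t=0,i=4
  [29] ###.# => .  t=0,i=5
  [28] ###.. => .  t=1,i=3
  [27] ##.## => .  t=1,i=0
  [26] ##.#. => .  t=0,i=6
  [25] ##..# => #  t=0,i=23
  [24] ##... => .  t=0,i=11
  [23] #.### => #  t=1,i=1
  [22] #.##. => .  t=0,i=9
  [21] #.#.# => #  t=0,i=7
  [20] #.#.. => #  t=1,i=17
  [19] #..## => .  t=0,i=0
  [18] #..#. => .  t=1,i=9
  [17] #...# => #  t=0,i=12
  [16] #.... => .  t=1,i=19
  [15] .#### => #  t=0,i=2
  [14] .###. => .  t=1,i=2
  [13] .##.# => .  t=1,i=23
  [12] .##.. => #  t=0,i=10
  [11] .#.## => .  t=0,i=8
  [10] .#.#. => #  t=8,i=12
  [9] .#..# => #  t=1,i=8
  [8] .#... => #  t=1,i=18
  [7] ..### => #  t=0,i=1
  [6] ..##. => #  t=0,i=14
  [5] ..#.# => .  t=0,i=19
  [4] ..#.. => #  t=1,i=7
  [3] ...## => #  t=0,i=13
  [2] ...#. => .  t=0,i=18
  [1] ....# => .  t=1,i=20
  [0] ..... => .  t=4,i=4
  bits 10000010101100101001011111011000 = 2192742360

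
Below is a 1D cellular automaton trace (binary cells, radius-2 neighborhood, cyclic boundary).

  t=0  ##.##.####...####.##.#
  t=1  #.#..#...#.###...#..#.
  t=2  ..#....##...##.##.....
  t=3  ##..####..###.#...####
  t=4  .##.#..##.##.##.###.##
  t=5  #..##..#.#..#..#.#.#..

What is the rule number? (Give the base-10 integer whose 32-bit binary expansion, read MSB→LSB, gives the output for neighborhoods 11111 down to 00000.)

  nb #####: next=#  (t=3,i=20, bit31=1)
  nb ####.: next=.  (t=0,i=8, bit30=0)
  nb ###.#: next=.  (t=0,i=1, bit29=0)
  nb ###..: next=#  (t=0,i=9, bit28=1)
  nb ##.##: next=#  (t=0,i=2, bit27=1)
  nb ##.#.: next=#  (t=3,i=13, bit26=1)
  nb ##..#: next=#  (t=3,i=2, bit25=1)
  nb ##...: next=.  (t=0,i=10, bit24=0)
  nb #.###: next=.  (t=0,i=6, bit23=0)
  nb #.##.: next=.  (t=0,i=3, bit22=0)
  nb #.#.#: next=.  (t=1,i=0, bit21=0)
  nb #.#..: next=#  (t=1,i=2, bit20=1)
  nb #..##: next=.  (t=3,i=3, bit19=0)
  nb #..#.: next=.  (t=1,i=4, bit18=0)
  nb #...#: next=#  (t=0,i=11, bit17=1)
  nb #....: next=#  (t=2,i=4, bit16=1)
  nb .####: next=.  (t=0,i=7, bit15=0)
  nb .###.: next=#  (t=0,i=0, bit14=1)
  nb .##.#: next=.  (t=0,i=4, bit13=0)
  nb .##..: next=.  (t=2,i=8, bit12=0)
  nb .#.##: next=.  (t=1,i=10, bit11=0)
  nb .#.#.: next=.  (t=1,i=1, bit10=0)
  nb .#..#: next=.  (t=1,i=3, bit9=0)
  nb .#...: next=.  (t=1,i=6, bit8=0)
  nb ..###: next=#  (t=0,i=13, bit7=1)
  nb ..##.: next=#  (t=2,i=7, bit6=1)
  nb ..#.#: next=.  (t=1,i=9, bit5=0)
  nb ..#..: next=.  (t=1,i=5, bit4=0)
  nb ...##: next=#  (t=0,i=12, bit3=1)
  nb ...#.: next=#  (t=1,i=8, bit2=1)
  nb ....#: next=#  (t=2,i=0, bit1=1)
  nb .....: next=#  (t=2,i=19, bit0=1)
  bits 10011110000100110100000011001111 = 2652061903

2652061903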